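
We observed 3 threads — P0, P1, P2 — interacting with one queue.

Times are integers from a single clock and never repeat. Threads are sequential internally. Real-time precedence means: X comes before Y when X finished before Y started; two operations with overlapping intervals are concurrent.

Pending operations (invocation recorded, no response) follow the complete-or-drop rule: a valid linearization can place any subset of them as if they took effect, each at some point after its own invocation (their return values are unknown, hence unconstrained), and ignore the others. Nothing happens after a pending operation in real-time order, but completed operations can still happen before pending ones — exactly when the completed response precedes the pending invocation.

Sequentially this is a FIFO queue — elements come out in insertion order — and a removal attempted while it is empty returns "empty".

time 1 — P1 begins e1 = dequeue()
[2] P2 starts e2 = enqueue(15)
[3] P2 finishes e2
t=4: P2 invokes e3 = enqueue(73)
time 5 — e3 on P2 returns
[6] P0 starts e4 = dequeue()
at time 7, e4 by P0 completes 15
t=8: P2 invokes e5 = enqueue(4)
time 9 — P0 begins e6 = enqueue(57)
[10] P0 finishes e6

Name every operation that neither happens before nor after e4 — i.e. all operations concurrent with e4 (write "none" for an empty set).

e1

e4 spans [6,7]: anything still running between times 6 and 7 counts as concurrent
e1 [1,…): concurrent
e2 [2,3]: before
e3 [4,5]: before
e5 [8,…): after
e6 [9,10]: after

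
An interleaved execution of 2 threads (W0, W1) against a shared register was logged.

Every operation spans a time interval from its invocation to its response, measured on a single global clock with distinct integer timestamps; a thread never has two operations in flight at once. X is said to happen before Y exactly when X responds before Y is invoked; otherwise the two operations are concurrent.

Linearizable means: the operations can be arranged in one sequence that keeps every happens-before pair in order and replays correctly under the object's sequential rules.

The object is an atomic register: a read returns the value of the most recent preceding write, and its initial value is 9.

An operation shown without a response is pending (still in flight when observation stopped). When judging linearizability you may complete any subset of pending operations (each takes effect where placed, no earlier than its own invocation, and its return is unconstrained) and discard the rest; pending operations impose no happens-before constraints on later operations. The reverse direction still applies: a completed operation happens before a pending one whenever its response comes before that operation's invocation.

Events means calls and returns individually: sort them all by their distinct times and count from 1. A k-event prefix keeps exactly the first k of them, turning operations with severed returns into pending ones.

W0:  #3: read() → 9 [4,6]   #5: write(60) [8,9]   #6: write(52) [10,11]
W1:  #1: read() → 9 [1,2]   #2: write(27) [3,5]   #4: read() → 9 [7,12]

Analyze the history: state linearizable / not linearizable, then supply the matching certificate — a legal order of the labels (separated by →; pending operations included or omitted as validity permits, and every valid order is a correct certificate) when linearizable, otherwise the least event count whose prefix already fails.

not linearizable — minimal violating prefix: 12 events

events 1..11 are fine; event 12 — the response of #4 at time 12 — makes the prefix non-linearizable
checked exhaustively: 6 real-time-consistent orders of 6 completed operations, zero legal register replays
for example #1, #2, #3, #4, #5, #6 fails at step 3: #3 read() → 9 is not legal there
for example #1, #2, #3, #5, #4, #6 fails at step 3: #3 read() → 9 is not legal there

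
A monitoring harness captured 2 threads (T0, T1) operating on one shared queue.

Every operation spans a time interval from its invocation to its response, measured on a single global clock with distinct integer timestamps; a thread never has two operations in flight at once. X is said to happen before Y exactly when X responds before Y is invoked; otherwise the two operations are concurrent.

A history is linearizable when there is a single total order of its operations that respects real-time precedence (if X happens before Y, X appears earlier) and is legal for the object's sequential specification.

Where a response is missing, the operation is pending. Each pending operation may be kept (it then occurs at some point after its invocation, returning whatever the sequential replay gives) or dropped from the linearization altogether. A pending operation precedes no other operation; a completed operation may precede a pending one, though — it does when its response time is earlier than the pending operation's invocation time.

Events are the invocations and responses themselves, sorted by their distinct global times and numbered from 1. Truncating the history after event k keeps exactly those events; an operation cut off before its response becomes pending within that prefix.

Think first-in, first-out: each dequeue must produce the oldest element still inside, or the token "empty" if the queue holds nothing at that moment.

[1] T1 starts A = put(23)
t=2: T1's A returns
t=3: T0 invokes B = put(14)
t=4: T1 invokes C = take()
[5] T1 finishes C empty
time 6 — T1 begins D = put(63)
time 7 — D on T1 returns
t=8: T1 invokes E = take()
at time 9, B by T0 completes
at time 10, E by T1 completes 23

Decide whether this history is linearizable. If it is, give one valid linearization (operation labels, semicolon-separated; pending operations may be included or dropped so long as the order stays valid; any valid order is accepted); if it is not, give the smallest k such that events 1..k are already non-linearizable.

prefix check: 1..4 passes, 1..5 fails once C's time-5 response joins
a single order respects real time; the 2 completed queue operations fail replay along it
every completion of the 1 pending operation (B) was checked; none linearizes
take A, C (pending dropped): step 2 already fails, because C take() → empty cannot occur there

not linearizable — minimal violating prefix: 5 events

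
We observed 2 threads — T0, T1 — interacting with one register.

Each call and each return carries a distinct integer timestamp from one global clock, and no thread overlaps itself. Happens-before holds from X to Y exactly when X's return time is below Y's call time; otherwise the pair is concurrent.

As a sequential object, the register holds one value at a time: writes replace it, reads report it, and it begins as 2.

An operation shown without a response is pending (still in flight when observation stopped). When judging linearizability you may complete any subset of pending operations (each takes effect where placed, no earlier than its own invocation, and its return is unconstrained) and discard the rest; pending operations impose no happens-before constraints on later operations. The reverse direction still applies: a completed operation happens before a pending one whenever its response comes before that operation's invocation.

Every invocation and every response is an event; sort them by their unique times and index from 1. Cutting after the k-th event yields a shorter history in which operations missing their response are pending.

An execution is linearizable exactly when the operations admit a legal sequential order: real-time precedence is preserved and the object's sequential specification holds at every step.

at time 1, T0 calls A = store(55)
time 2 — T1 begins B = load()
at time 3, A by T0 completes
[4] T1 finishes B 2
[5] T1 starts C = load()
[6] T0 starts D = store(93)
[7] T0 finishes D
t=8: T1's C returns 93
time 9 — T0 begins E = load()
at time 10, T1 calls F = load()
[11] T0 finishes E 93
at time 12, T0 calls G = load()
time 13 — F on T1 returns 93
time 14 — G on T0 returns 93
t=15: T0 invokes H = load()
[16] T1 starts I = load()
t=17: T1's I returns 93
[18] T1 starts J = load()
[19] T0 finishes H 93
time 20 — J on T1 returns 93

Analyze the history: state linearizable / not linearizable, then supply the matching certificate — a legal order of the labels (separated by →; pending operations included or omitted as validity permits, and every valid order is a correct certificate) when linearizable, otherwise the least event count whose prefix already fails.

linearizable — witness: B → A → D → C → E → F → G → H → I → J

1. B load() → 2, leaving value 2
2. A store(55), leaving value 55
3. D store(93), leaving value 93
4. C load() → 93, leaving value 93
5. E load() → 93, leaving value 93
6. F load() → 93, leaving value 93
7. G load() → 93, leaving value 93
8. H load() → 93, leaving value 93
9. I load() → 93, leaving value 93
10. J load() → 93, leaving value 93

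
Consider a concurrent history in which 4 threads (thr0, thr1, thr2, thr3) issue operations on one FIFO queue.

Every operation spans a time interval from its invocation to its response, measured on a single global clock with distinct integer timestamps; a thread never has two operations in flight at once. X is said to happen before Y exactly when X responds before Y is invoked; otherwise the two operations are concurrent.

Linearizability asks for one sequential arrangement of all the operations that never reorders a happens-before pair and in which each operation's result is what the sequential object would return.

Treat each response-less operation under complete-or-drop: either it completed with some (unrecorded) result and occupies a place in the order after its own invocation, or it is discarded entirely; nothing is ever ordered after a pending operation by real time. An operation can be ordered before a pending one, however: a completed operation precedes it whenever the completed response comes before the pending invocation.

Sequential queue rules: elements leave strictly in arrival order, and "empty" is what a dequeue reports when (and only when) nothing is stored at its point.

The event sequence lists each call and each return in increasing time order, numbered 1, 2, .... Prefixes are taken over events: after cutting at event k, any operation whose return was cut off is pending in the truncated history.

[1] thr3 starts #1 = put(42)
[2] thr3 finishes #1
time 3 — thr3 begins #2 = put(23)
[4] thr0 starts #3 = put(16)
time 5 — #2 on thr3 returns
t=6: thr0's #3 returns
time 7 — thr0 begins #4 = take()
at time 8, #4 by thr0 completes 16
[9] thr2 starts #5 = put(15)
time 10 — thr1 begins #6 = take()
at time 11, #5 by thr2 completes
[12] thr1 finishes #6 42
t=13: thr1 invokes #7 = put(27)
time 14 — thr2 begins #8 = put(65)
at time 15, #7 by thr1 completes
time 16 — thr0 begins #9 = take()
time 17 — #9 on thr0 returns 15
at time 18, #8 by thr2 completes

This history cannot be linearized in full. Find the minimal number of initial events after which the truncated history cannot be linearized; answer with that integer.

8

a valid linearization of events 1..7 exists, for instance #1, #2, #3:
after step 1 (#1 put(42)): queue <42>
after step 2 (#2 put(23)): queue <42,23>
after step 3 (#3 put(16)): queue <42,23,16>
include event 8 — #4 responding at 8 — and every candidate order breaks
sample order #1, #2, #3, #4 stalls at step 4 — #4 take() → 16 has no legal effect
sample order #1, #3, #2, #4 stalls at step 4 — #4 take() → 16 has no legal effect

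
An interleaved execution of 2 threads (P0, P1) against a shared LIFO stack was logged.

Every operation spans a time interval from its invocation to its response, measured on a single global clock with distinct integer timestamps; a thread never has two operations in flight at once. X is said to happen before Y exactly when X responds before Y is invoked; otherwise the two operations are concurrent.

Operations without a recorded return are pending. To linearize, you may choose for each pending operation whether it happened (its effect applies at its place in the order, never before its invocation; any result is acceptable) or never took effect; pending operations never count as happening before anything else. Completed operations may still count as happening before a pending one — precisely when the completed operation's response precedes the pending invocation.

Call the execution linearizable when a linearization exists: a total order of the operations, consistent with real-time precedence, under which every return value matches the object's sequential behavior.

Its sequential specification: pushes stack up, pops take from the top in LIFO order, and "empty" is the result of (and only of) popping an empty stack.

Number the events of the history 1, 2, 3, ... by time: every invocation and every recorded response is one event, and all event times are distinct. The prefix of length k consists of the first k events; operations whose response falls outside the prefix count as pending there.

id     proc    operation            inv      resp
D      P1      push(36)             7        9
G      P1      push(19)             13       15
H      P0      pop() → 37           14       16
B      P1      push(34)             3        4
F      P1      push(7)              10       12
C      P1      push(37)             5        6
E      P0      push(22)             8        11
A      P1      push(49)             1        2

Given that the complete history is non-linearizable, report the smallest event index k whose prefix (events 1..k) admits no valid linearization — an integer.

16

a valid linearization of events 1..15 exists, for instance A, B, C, D, E, F, G:
after step 1 (A push(49)): stack <49>
after step 2 (B push(34)): stack <49,34>
after step 3 (C push(37)): stack <49,34,37>
after step 4 (D push(36)): stack <49,34,37,36>
after step 5 (E push(22)): stack <49,34,37,36,22>
after step 6 (F push(7)): stack <49,34,37,36,22,7>
after step 7 (G push(19)): stack <49,34,37,36,22,7,19>
with event 16 included (H responding at time 16), all real-time-consistent orders fail
take A, B, C, D, E, F, G, H: step 8 already fails, because H pop() → 37 cannot occur there
take A, B, C, D, E, F, H, G: step 7 already fails, because H pop() → 37 cannot occur there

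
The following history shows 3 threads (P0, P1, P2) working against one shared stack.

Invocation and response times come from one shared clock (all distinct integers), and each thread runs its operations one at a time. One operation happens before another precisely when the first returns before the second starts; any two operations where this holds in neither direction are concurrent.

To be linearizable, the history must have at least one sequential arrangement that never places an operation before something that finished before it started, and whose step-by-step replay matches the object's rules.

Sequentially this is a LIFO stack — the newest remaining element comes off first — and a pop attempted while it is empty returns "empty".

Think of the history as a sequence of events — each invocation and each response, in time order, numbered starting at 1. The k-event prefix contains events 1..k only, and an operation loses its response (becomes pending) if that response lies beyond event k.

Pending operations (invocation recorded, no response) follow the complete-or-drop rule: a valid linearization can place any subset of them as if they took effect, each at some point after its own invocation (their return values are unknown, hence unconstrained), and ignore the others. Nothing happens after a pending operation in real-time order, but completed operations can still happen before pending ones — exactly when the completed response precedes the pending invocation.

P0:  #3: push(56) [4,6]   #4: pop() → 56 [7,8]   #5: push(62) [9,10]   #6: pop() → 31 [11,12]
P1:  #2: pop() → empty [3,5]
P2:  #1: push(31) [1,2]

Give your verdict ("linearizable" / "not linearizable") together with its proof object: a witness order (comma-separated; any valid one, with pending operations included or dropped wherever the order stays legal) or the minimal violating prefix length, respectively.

not linearizable — minimal violating prefix: 5 events

through event 4 a valid linearization exists; event 5 (#2 responding at time 5) ends that
the sole real-time-consistent order of 2 completed operations fails the stack replay
including or dropping the 1 pending operation (#3) in any combination fails
take #1, #2 (pending dropped): step 2 already fails, because #2 pop() → empty cannot occur there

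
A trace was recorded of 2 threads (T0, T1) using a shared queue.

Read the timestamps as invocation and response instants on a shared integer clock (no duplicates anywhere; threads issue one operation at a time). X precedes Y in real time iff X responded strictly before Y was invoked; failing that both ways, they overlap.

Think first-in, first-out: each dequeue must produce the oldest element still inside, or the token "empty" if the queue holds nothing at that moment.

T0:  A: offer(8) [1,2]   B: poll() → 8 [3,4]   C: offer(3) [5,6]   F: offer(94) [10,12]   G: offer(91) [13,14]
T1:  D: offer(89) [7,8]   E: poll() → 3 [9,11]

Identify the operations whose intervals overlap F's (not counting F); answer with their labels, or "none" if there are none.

concurrent with F ([10,12]): every op whose interval crosses 10..12
A [1,2]: before
B [3,4]: before
C [5,6]: before
D [7,8]: before
E [9,11]: concurrent
G [13,14]: after

E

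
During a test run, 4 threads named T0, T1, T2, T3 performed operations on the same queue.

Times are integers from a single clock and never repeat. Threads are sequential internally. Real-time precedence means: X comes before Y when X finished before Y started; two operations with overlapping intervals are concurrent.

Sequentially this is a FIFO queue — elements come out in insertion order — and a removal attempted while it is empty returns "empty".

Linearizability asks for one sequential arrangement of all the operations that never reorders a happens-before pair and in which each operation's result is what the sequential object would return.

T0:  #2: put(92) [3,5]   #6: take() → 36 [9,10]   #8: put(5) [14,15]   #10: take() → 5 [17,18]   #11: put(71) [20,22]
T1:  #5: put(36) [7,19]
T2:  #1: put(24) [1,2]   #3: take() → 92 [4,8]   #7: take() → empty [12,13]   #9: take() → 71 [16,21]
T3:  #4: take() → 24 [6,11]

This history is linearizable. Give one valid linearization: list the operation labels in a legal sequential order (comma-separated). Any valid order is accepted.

after step 1 (#1 put(24)): queue <24>
after step 2 (#2 put(92)): queue <24,92>
after step 3 (#4 take() → 24): queue <92>
after step 4 (#3 take() → 92): queue <>
after step 5 (#5 put(36)): queue <36>
after step 6 (#6 take() → 36): queue <>
after step 7 (#7 take() → empty): queue <>
after step 8 (#8 put(5)): queue <5>
after step 9 (#10 take() → 5): queue <>
after step 10 (#11 put(71)): queue <71>
after step 11 (#9 take() → 71): queue <>

#1, #2, #4, #3, #5, #6, #7, #8, #10, #11, #9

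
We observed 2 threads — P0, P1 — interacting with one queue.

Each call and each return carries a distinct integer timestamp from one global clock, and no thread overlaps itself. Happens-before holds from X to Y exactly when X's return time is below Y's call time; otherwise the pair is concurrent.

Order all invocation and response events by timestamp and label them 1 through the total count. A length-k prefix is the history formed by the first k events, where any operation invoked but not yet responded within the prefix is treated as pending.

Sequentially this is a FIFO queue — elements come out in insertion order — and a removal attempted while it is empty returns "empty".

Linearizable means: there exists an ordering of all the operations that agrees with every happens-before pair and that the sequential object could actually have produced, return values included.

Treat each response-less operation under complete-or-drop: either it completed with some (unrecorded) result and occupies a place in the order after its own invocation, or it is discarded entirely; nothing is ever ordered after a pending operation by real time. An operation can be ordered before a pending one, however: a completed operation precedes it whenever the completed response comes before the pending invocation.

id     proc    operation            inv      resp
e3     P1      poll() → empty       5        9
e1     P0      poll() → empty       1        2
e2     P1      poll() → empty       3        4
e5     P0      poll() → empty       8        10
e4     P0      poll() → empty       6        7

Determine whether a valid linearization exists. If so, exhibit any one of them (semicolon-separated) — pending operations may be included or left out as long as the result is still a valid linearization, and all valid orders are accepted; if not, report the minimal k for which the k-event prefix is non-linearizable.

linearizable — witness: e1; e2; e3; e4; e5

after step 1 (e1 poll() → empty): queue <>
after step 2 (e2 poll() → empty): queue <>
after step 3 (e3 poll() → empty): queue <>
after step 4 (e4 poll() → empty): queue <>
after step 5 (e5 poll() → empty): queue <>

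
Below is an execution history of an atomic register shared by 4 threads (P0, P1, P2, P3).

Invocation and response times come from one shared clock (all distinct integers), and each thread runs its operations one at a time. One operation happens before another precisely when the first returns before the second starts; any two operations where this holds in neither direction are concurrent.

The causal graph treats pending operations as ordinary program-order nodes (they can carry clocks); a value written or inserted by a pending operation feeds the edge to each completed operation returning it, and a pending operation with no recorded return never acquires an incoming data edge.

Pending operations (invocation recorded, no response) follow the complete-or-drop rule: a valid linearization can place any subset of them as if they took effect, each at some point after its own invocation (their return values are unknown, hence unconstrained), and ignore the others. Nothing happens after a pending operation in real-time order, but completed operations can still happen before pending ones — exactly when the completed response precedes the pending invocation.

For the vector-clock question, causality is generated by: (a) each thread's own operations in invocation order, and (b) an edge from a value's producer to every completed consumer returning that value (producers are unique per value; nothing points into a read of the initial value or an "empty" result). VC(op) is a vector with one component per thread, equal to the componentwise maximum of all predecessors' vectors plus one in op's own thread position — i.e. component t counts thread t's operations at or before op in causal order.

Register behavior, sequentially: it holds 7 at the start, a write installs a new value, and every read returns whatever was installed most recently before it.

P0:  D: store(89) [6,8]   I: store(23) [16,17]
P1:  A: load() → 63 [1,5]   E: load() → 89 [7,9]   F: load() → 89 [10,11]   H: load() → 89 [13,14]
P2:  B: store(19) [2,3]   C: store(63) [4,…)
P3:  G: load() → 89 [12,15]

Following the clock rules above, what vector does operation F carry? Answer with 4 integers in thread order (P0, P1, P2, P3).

root op B, invoked 2: fresh clock plus P2's own tick → (0, 0, 1, 0)
root op D, invoked 6: fresh clock plus P0's own tick → (1, 0, 0, 0)
from VC(B)=(0, 0, 1, 0), C (invoked 4) maxes components and bumps P2 → (0, 0, 2, 0)
from VC(D)=(1, 0, 0, 0), G (invoked 12) maxes components and bumps P3 → (1, 0, 0, 1)
from VC(D)=(1, 0, 0, 0), I (invoked 16) maxes components and bumps P0 → (2, 0, 0, 0)
from VC(C)=(0, 0, 2, 0), A (invoked 1) maxes components and bumps P1 → (0, 1, 2, 0)
from VC(A)=(0, 1, 2, 0), VC(D)=(1, 0, 0, 0), E (invoked 7) maxes components and bumps P1 → (1, 2, 2, 0)
from VC(D)=(1, 0, 0, 0), VC(E)=(1, 2, 2, 0), F (invoked 10) maxes components and bumps P1 → (1, 3, 2, 0)
from VC(D)=(1, 0, 0, 0), VC(F)=(1, 3, 2, 0), H (invoked 13) maxes components and bumps P1 → (1, 4, 2, 0)
target: VC(F) = (1, 3, 2, 0)

(1, 3, 2, 0)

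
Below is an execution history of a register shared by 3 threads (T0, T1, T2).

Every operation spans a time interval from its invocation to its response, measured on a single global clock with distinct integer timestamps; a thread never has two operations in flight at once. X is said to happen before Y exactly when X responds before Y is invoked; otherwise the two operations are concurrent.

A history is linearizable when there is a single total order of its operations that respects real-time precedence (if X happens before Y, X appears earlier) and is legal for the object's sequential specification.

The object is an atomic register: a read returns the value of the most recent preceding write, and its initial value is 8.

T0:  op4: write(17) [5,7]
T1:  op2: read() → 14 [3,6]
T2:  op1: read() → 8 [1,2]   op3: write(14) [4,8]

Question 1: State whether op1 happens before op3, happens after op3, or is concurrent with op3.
Answer: before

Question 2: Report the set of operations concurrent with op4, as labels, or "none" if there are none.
Answer: op2, op3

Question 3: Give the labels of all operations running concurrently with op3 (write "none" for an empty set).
Answer: op2, op4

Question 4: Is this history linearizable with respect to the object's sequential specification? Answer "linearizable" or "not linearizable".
linearizable

a witness: op1, op3, op2, op4
step 1: op1 read() → 8 — value 8
step 2: op3 write(14) — value 14
step 3: op2 read() → 14 — value 14
step 4: op4 write(17) — value 17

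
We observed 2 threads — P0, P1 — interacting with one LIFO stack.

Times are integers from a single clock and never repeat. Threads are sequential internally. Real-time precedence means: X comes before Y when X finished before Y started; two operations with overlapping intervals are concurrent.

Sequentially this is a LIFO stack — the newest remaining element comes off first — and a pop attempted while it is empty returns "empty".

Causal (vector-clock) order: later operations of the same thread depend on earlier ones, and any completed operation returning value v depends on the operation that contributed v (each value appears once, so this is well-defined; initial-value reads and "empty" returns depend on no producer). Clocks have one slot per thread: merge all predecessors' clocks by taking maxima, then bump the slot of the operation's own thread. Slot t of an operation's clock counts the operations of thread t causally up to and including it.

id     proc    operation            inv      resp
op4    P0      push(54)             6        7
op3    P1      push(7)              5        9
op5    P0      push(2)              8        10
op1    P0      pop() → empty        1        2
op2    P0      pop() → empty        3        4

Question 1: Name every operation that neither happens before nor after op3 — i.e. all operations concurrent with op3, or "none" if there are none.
op3 spans [5,9]: anything still running between times 5 and 9 counts as concurrent
op1 [1,2]: before
op2 [3,4]: before
op4 [6,7]: concurrent
op5 [8,10]: concurrent

op4, op5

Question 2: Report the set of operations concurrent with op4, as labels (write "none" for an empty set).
concurrent with op4 ([6,7]): every op whose interval crosses 6..7
op1 [1,2]: before
op2 [3,4]: before
op3 [5,9]: concurrent
op5 [8,10]: after

op3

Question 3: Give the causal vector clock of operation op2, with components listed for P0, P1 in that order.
op3 (invocation 5): nothing precedes it; P1's component alone gives (0, 1)
op1 (invocation 1): nothing precedes it; P0's component alone gives (1, 0)
VC(op2, invoked at 3): max of VC(op1)=(1, 0), then +1 on thread P0 → (2, 0)
VC(op4, invoked at 6): max of VC(op2)=(2, 0), then +1 on thread P0 → (3, 0)
VC(op5, invoked at 8): max of VC(op4)=(3, 0), then +1 on thread P0 → (4, 0)
target: VC(op2) = (2, 0)

(2, 0)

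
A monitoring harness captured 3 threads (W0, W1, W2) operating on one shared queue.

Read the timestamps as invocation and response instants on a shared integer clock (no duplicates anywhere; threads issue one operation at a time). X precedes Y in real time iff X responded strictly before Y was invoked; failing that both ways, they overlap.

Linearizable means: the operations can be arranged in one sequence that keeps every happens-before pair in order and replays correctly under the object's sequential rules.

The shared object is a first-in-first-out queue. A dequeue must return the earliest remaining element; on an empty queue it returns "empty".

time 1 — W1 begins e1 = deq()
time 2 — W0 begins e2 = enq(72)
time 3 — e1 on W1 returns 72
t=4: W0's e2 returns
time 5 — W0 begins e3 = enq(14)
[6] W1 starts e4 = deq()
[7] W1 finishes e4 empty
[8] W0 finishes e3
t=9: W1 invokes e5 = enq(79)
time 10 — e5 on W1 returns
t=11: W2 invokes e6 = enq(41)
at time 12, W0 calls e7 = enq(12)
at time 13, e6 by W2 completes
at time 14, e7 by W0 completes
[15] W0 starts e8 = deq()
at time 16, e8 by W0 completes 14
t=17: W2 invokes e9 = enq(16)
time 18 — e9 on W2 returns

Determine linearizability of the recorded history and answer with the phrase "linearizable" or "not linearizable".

linearizable

one valid linearization: e2, e1, e4, e3, e5, e6, e7, e8, e9
after step 1 (e2 enq(72)): queue <72>
after step 2 (e1 deq() → 72): queue <>
after step 3 (e4 deq() → empty): queue <>
after step 4 (e3 enq(14)): queue <14>
after step 5 (e5 enq(79)): queue <14,79>
after step 6 (e6 enq(41)): queue <14,79,41>
after step 7 (e7 enq(12)): queue <14,79,41,12>
after step 8 (e8 deq() → 14): queue <79,41,12>
after step 9 (e9 enq(16)): queue <79,41,12,16>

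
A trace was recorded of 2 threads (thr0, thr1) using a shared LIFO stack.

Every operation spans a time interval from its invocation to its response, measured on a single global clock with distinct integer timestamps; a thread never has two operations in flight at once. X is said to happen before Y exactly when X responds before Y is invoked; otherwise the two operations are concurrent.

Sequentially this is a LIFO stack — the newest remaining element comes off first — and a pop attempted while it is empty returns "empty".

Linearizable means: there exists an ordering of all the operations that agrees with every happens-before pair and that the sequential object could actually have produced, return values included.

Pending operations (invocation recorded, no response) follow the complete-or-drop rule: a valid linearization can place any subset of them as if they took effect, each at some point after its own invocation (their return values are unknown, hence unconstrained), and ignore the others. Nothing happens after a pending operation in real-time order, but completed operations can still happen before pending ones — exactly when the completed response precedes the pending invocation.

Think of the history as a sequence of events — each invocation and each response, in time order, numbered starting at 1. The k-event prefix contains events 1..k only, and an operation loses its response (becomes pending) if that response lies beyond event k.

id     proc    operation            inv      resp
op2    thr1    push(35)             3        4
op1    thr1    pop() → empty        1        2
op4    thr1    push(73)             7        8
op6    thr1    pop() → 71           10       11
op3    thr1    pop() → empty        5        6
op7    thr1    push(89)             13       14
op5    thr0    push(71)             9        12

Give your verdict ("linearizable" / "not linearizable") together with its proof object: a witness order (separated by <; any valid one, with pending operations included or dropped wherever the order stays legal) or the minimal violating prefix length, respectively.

through event 5 a valid linearization exists; event 6 (op3 responding at time 6) ends that
exhaustive check: the 3 completed LIFO stack ops admit one real-time order; illegal
e.g. op1, op2, op3: illegal at step 3, since op3 pop() → empty cannot apply there

not linearizable — minimal violating prefix: 6 events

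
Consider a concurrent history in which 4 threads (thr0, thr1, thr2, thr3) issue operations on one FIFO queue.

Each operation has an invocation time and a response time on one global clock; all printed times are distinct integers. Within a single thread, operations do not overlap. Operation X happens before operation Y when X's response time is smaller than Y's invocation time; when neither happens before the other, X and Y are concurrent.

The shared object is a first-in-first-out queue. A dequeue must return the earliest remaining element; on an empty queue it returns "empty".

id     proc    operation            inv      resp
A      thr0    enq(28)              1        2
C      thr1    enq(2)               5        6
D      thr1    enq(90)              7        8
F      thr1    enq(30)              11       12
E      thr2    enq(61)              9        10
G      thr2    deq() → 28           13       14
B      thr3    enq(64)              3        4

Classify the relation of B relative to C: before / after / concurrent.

B spans [3,4], C spans [5,6]
resp(B)=4 < inv(C)=5

before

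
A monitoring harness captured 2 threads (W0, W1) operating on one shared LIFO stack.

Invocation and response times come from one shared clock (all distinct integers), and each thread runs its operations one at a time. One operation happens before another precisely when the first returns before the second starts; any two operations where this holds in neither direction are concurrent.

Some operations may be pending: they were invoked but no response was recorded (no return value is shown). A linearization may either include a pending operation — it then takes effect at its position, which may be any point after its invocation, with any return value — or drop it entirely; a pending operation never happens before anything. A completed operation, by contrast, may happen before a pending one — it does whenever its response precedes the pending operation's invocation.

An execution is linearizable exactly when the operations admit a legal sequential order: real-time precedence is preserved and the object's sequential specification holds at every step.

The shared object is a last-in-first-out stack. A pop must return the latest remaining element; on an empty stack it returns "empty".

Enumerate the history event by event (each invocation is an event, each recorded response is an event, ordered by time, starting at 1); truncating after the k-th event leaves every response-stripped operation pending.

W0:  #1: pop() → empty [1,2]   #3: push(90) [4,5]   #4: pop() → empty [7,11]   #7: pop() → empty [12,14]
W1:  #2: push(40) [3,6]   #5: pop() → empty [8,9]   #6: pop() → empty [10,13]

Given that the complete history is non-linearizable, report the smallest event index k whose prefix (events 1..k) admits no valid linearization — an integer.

9

one valid order for events 1..8 is #1, #2, #3:
after step 1 (#1 pop() → empty): stack <>
after step 2 (#2 push(40)): stack <40>
after step 3 (#3 push(90)): stack <40,90>
adding event 9 (#5 responds at 9) leaves no legal real-time order
completion choices over the 1 pending operation (#4) were checked; none helps
e.g. #1, #2, #3, #5 (pending dropped): illegal at step 4, since #5 pop() → empty cannot apply there
e.g. #1, #3, #2, #5 (pending dropped): illegal at step 4, since #5 pop() → empty cannot apply there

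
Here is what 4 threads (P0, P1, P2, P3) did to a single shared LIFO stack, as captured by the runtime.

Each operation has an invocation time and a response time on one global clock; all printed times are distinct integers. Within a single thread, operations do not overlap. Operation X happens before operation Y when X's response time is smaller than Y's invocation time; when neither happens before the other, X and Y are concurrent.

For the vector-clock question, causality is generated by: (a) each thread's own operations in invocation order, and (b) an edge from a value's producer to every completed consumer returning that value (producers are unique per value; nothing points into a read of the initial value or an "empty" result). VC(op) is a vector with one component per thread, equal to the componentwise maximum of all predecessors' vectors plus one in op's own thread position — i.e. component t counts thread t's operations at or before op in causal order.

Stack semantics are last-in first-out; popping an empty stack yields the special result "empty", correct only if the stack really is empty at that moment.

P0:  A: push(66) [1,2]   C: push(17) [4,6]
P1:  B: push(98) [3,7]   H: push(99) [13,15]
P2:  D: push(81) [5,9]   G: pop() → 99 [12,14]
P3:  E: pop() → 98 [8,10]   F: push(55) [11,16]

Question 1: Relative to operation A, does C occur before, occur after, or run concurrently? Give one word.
after

C spans [4,6], A spans [1,2]
resp(A)=2 < inv(C)=4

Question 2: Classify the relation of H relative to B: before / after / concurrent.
after

H spans [13,15], B spans [3,7]
resp(B)=7 < inv(H)=13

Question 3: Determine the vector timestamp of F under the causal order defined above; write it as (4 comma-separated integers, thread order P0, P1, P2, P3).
(0, 1, 0, 2)

invoked at 5, D has no predecessors; its own P2 bump gives (0, 0, 1, 0)
invoked at 3, B has no predecessors; its own P1 bump gives (0, 1, 0, 0)
invoked at 1, A has no predecessors; its own P0 bump gives (1, 0, 0, 0)
E (invocation 8): componentwise max over VC(B)=(0, 1, 0, 0), +1 at P3, giving (0, 1, 0, 1)
H (invocation 13): componentwise max over VC(B)=(0, 1, 0, 0), +1 at P1, giving (0, 2, 0, 0)
C (invocation 4): componentwise max over VC(A)=(1, 0, 0, 0), +1 at P0, giving (2, 0, 0, 0)
F (invocation 11): componentwise max over VC(E)=(0, 1, 0, 1), +1 at P3, giving (0, 1, 0, 2)
G (invocation 12): componentwise max over VC(D)=(0, 0, 1, 0), VC(H)=(0, 2, 0, 0), +1 at P2, giving (0, 2, 2, 0)
target: VC(F) = (0, 1, 0, 2)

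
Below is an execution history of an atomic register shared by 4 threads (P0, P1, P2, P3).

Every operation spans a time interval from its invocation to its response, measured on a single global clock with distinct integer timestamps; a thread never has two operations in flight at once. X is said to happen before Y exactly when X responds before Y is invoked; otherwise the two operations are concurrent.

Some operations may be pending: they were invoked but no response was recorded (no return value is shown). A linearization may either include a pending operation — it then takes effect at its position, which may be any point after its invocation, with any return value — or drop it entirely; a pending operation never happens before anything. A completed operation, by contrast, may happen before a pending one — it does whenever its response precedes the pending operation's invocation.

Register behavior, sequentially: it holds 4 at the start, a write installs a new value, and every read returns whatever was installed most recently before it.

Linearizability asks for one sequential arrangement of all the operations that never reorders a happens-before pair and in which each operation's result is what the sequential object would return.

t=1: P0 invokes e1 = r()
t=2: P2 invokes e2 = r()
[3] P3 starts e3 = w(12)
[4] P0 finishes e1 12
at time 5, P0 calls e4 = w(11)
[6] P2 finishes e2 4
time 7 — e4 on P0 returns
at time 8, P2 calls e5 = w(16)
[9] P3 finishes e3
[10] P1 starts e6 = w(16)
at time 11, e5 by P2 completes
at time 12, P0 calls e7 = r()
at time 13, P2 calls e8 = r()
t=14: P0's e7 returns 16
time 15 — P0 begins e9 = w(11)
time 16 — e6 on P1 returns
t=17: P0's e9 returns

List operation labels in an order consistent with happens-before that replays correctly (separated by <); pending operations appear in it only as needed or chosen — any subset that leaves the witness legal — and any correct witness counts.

e2 < e3 < e1 < e4 < e5 < e6 < e7 < e8 < e9

after step 1 (e2 r() → 4): value 4
after step 2 (e3 w(12)): value 12
after step 3 (e1 r() → 12): value 12
after step 4 (e4 w(11)): value 11
after step 5 (e5 w(16)): value 16
after step 6 (e6 w(16)): value 16
after step 7 (e7 r() → 16): value 16
after step 8 (e8 r() (pending, included)): value 16
after step 9 (e9 w(11)): value 11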